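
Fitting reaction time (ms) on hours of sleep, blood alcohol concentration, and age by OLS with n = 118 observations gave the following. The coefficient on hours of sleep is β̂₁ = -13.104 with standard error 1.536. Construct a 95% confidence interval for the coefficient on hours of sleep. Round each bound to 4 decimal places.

df = n − k − 1 = 118 − 3 − 1 = 114.
t* = t_{0.025, 114} = 1.980992.
Margin = t* × SE = 1.980992 × 1.536 = 3.042804.
CI: -13.104 ± 3.042804 → (-16.1468, -10.0612).
With 95% confidence, each one-unit increase in hours of sleep is associated with a change of between -16.1468 and -10.0612 ms in reaction time, holding the other predictors fixed.

(-16.1468, -10.0612)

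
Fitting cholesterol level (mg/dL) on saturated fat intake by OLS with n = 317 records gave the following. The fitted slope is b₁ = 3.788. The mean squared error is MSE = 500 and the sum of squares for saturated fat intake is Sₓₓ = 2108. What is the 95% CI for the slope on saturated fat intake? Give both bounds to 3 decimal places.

SE(b₁) = √(MSE/Sₓₓ) = √(500/2108) = 0.487023.
df = n − 2 = 315.
t* = t_{0.025, 315} = 1.967524.
Margin = t* × SE = 1.967524 × 0.487023 = 0.95823.
CI: 3.788 ± 0.95823 → (2.830, 4.746).
With 95% confidence, each one-unit increase in saturated fat intake is associated with a change of between 2.830 and 4.746 mg/dL in cholesterol level.

(2.830, 4.746)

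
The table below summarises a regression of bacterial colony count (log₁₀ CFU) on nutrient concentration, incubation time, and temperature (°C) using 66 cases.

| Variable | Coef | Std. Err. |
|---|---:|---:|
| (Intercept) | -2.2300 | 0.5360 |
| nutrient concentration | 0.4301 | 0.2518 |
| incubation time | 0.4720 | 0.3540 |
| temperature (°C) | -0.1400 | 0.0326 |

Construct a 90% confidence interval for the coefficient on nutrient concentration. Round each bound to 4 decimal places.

(0.0096, 0.8506)

Read off: b = 0.4301, SE = 0.2518 for nutrient concentration.
df = n − k − 1 = 66 − 3 − 1 = 62.
t* = t_{0.05, 62} = 1.669804.
Margin = t* × SE = 1.669804 × 0.2518 = 0.420457.
CI: 0.4301 ± 0.420457 → (0.0096, 0.8506).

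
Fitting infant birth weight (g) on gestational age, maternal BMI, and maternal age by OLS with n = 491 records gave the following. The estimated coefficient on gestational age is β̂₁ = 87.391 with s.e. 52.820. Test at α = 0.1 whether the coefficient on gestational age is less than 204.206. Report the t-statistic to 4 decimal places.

t = -2.2116

H₀: β₁ = 204.206 vs H₁: β₁ < 204.206.
t = (β̂₁ − β₁⁰)/SE = (87.391 − 204.206) / 52.820 = -2.2116.
df = n − k − 1 = 491 − 3 − 1 = 487.
One-sided p ≈ 0.0137, which is < 0.1, so reject H₀.
There is evidence that the true slope on gestational age is below 204.206 g per unit, holding the other predictors fixed.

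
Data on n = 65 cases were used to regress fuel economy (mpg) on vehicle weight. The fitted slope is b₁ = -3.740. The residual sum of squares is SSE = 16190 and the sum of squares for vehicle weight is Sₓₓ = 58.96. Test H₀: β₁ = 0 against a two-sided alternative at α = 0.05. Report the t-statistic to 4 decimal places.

MSE = SSE/(n − 2) = 16190/63 = 256.984.
SE(b₁) = √(MSE/Sₓₓ) = √(256.984/58.96) = 2.08773.
t = -3.740 / 2.08773 = -1.7914.
df = n − 2 = 63.
Two-sided p ≈ 0.0780, which is ≥ 0.05, so fail to reject H₀.
The data do not give significant evidence of an association between vehicle weight and fuel economy.

t = -1.7914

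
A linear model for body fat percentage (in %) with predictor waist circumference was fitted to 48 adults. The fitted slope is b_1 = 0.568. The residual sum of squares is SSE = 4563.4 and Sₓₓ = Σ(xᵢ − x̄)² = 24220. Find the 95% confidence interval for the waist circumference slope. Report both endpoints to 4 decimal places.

(0.4392, 0.6968)

MSE = SSE/(n − 2) = 4563.4/46 = 99.2043.
SE(b_1) = √(MSE/Sₓₓ) = √(99.2043/24220) = 0.0639998.
df = n − 2 = 46.
t* = t_{0.025, 46} = 2.012896.
Margin = t* × SE = 2.012896 × 0.0639998 = 0.128825.
CI: 0.568 ± 0.128825 → (0.4392, 0.6968).
With 95% confidence, each one-unit increase in waist circumference is associated with a change of between 0.4392 and 0.6968 % in body fat percentage.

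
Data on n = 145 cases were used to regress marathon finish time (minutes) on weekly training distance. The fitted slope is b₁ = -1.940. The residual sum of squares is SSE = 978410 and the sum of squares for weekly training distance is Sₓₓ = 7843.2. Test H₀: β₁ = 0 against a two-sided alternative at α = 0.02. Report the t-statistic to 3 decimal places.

MSE = SSE/(n − 2) = 978410/143 = 6842.03.
SE(b₁) = √(MSE/Sₓₓ) = √(6842.03/7843.2) = 0.933998.
t = -1.940 / 0.933998 = -2.077.
df = n − 2 = 143.
Two-sided p ≈ 0.0396, which is ≥ 0.02, so fail to reject H₀.
The data do not give significant evidence of an association between weekly training distance and marathon finish time.

t = -2.077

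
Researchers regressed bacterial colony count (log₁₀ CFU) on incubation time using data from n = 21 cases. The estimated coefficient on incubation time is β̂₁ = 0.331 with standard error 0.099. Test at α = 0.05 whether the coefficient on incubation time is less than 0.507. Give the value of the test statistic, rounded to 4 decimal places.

H₀: β₁ = 0.507 vs H₁: β₁ < 0.507.
t = (β̂₁ − β₁⁰)/SE = (0.331 − 0.507) / 0.099 = -1.7778.
df = n − 2 = 21 − 2 = 19.
One-sided p ≈ 0.0457, which is < 0.05, so reject H₀.
There is evidence that the true slope on incubation time is below 0.507 log₁₀ CFU per unit.

t = -1.7778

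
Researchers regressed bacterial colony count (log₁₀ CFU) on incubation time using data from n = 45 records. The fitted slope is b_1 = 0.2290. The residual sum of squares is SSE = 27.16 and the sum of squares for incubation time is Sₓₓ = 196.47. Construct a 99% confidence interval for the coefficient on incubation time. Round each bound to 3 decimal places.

MSE = SSE/(n − 2) = 27.16/43 = 0.631628.
SE(b_1) = √(MSE/Sₓₓ) = √(0.631628/196.47) = 0.0566999.
df = n − 2 = 43.
t* = t_{0.005, 43} = 2.695102.
Margin = t* × SE = 2.695102 × 0.0566999 = 0.15281.
CI: 0.2290 ± 0.15281 → (0.076, 0.382).
With 99% confidence, each one-unit increase in incubation time is associated with a change of between 0.076 and 0.382 log₁₀ CFU in bacterial colony count.

(0.076, 0.382)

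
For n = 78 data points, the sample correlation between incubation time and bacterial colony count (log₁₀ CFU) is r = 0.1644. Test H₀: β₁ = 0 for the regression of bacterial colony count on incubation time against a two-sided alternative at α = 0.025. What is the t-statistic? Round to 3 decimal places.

t = r·√(n − 2)/√(1 − r²) = 0.1644·√76/√0.972973 = 1.453.
df = n − 2 = 76.
Two-sided p ≈ 0.1503, which is ≥ 0.025, so fail to reject H₀.
The data do not give significant evidence of a linear association between incubation time and bacterial colony count.

t = 1.453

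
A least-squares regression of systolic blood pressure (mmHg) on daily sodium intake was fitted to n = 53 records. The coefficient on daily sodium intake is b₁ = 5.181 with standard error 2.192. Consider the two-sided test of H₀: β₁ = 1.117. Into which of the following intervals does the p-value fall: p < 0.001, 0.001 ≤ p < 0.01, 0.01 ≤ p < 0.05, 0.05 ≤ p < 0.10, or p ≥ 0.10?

t = (5.181 − 1.117) / 2.192 = 1.854.
df = n − 2 = 53 − 2 = 51.
Two-sided p = 2·P(T_{51} > |t|) ≈ 0.0695.
So 0.05 ≤ p < 0.10.

0.05 ≤ p < 0.10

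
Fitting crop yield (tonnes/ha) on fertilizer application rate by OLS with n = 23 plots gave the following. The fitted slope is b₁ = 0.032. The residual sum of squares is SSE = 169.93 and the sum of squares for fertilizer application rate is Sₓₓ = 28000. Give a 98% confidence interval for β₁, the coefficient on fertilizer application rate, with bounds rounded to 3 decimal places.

MSE = SSE/(n − 2) = 169.93/21 = 8.0919.
SE(b₁) = √(MSE/Sₓₓ) = √(8.0919/28000) = 0.0169999.
df = n − 2 = 21.
t* = t_{0.01, 21} = 2.517648.
Margin = t* × SE = 2.517648 × 0.0169999 = 0.04280.
CI: 0.032 ± 0.04280 → (-0.011, 0.075).
With 98% confidence, each one-unit increase in fertilizer application rate is associated with a change of between -0.011 and 0.075 tonnes/ha in crop yield.

(-0.011, 0.075)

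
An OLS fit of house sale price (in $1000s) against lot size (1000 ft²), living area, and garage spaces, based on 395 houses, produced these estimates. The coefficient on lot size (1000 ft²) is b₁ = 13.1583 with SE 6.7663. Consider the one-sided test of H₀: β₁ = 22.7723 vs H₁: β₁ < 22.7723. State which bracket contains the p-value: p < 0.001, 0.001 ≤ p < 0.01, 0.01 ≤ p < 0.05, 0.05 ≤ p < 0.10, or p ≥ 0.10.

0.05 ≤ p < 0.10

t = (13.1583 − 22.7723) / 6.7663 = -1.421.
df = n − k − 1 = 395 − 3 − 1 = 391.
One-sided p = P(T_{391} < t) ≈ 0.0781.
So 0.05 ≤ p < 0.10.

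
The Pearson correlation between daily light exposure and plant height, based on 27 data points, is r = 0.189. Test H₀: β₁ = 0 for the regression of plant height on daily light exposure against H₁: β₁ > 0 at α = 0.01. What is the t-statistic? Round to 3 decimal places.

t = r·√(n − 2)/√(1 − r²) = 0.189·√25/√0.964279 = 0.962.
df = n − 2 = 25.
One-sided p ≈ 0.1725, which is ≥ 0.01, so fail to reject H₀.
The data do not give significant evidence of a linear association between daily light exposure and plant height.

t = 0.962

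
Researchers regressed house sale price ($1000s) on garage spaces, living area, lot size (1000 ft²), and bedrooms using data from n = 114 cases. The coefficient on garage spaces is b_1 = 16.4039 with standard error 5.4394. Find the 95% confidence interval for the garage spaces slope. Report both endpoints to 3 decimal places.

(5.623, 27.185)

df = n − k − 1 = 114 − 4 − 1 = 109.
t* = t_{0.025, 109} = 1.981967.
Margin = t* × SE = 1.981967 × 5.4394 = 10.78071.
CI: 16.4039 ± 10.78071 → (5.623, 27.185).
With 95% confidence, each one-unit increase in garage spaces is associated with a change of between 5.623 and 27.185 $1000s in house sale price, holding the other predictors fixed.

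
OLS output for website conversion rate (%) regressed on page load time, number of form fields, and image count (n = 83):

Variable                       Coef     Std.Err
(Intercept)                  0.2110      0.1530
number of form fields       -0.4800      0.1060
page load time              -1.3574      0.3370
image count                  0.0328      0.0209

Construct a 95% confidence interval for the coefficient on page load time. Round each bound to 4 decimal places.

Read off: b = -1.3574, SE = 0.3370 for page load time.
df = n − k − 1 = 83 − 3 − 1 = 79.
t* = t_{0.025, 79} = 1.99045.
Margin = t* × SE = 1.99045 × 0.3370 = 0.670782.
CI: -1.3574 ± 0.670782 → (-2.0282, -0.6866).

(-2.0282, -0.6866)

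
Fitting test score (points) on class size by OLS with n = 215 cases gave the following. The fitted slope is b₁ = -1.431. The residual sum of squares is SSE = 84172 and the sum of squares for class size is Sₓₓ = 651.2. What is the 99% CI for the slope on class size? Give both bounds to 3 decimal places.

(-3.456, 0.594)

MSE = SSE/(n − 2) = 84172/213 = 395.174.
SE(b₁) = √(MSE/Sₓₓ) = √(395.174/651.2) = 0.778999.
df = n − 2 = 213.
t* = t_{0.005, 213} = 2.599108.
Margin = t* × SE = 2.599108 × 0.778999 = 2.02470.
CI: -1.431 ± 2.02470 → (-3.456, 0.594).
With 99% confidence, each one-unit increase in class size is associated with a change of between -3.456 and 0.594 points in test score.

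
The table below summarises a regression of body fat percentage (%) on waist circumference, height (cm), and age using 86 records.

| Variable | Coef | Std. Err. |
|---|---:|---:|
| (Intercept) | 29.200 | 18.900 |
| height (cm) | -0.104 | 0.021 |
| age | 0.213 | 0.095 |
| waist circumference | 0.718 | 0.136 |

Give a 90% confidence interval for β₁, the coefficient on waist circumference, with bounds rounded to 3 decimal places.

(0.492, 0.944)

Read off: b = 0.718, SE = 0.136 for waist circumference.
df = n − k − 1 = 86 − 3 − 1 = 82.
t* = t_{0.05, 82} = 1.663649.
Margin = t* × SE = 1.663649 × 0.136 = 0.22626.
CI: 0.718 ± 0.22626 → (0.492, 0.944).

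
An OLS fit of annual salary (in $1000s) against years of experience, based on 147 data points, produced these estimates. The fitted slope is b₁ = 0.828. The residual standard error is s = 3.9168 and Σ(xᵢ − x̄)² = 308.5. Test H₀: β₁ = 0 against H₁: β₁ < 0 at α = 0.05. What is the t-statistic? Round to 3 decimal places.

SE(b₁) = s/√Sₓₓ = 3.9168/√308.5 = 0.222999.
t = 0.828 / 0.222999 = 3.713.
df = n − 2 = 145.
One-sided p ≈ 0.9999, which is ≥ 0.05, so fail to reject H₀.
The data do not give significant evidence that the true slope on years of experience is negative.

t = 3.713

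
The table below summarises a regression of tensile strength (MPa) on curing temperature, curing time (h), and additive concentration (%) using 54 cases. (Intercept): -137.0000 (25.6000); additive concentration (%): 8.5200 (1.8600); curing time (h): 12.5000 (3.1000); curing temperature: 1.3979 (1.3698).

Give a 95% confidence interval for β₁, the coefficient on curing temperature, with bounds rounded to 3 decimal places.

(-1.353, 4.149)

Read off: b = 1.3979, SE = 1.3698 for curing temperature.
df = n − k − 1 = 54 − 3 − 1 = 50.
t* = t_{0.025, 50} = 2.008559.
Margin = t* × SE = 2.008559 × 1.3698 = 2.75132.
CI: 1.3979 ± 2.75132 → (-1.353, 4.149).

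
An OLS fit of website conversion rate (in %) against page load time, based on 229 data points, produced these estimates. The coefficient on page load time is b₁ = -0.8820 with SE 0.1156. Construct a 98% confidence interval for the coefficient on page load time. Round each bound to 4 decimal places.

df = n − 2 = 229 − 2 = 227.
t* = t_{0.01, 227} = 2.342887.
Margin = t* × SE = 2.342887 × 0.1156 = 0.270838.
CI: -0.8820 ± 0.270838 → (-1.1528, -0.6112).
With 98% confidence, each one-unit increase in page load time is associated with a change of between -1.1528 and -0.6112 % in website conversion rate.

(-1.1528, -0.6112)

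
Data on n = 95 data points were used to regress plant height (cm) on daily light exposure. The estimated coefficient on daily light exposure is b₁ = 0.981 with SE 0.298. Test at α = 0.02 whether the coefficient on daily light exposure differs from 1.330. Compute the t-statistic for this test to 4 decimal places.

H₀: β₁ = 1.330 vs H₁: β₁ ≠ 1.330.
t = (b₁ − β₁⁰)/SE = (0.981 − 1.330) / 0.298 = -1.1711.
df = n − 2 = 95 − 2 = 93.
Two-sided p ≈ 0.2445, which is ≥ 0.02, so fail to reject H₀.
The data are consistent with a true slope of 1.330 cm per unit of daily light exposure.

t = -1.1711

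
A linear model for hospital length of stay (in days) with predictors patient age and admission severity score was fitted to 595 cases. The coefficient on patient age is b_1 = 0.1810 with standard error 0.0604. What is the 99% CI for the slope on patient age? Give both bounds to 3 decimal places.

df = n − k − 1 = 595 − 2 − 1 = 592.
t* = t_{0.005, 592} = 2.58416.
Margin = t* × SE = 2.58416 × 0.0604 = 0.15608.
CI: 0.1810 ± 0.15608 → (0.025, 0.337).
With 99% confidence, each one-unit increase in patient age is associated with a change of between 0.025 and 0.337 days in hospital length of stay, holding the other predictors fixed.

(0.025, 0.337)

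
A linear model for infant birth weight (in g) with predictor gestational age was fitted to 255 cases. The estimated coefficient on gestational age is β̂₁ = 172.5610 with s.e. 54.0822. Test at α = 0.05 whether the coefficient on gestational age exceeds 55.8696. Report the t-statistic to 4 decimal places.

H₀: β₁ = 55.8696 vs H₁: β₁ > 55.8696.
t = (β̂₁ − β₁⁰)/SE = (172.5610 − 55.8696) / 54.0822 = 2.1577.
df = n − 2 = 255 − 2 = 253.
One-sided p ≈ 0.0159, which is < 0.05, so reject H₀.
There is evidence that the true slope on gestational age exceeds 55.8696 g per unit.

t = 2.1577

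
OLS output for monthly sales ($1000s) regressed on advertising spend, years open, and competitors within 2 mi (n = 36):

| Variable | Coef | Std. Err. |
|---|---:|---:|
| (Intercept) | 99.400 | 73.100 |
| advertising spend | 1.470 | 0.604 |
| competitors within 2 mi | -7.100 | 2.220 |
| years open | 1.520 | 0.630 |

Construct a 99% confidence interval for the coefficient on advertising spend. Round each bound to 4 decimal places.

Read off: b = 1.470, SE = 0.604 for advertising spend.
df = n − k − 1 = 36 − 3 − 1 = 32.
t* = t_{0.005, 32} = 2.738481.
Margin = t* × SE = 2.738481 × 0.604 = 1.654043.
CI: 1.470 ± 1.654043 → (-0.1840, 3.1240).

(-0.1840, 3.1240)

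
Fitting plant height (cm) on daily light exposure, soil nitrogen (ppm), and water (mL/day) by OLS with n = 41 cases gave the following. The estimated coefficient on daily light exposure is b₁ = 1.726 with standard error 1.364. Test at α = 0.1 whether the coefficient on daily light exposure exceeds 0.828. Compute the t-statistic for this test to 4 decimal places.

H₀: β₁ = 0.828 vs H₁: β₁ > 0.828.
t = (b₁ − β₁⁰)/SE = (1.726 − 0.828) / 1.364 = 0.6584.
df = n − k − 1 = 41 − 3 − 1 = 37.
One-sided p ≈ 0.2572, which is ≥ 0.1, so fail to reject H₀.
The data do not give significant evidence that the true slope on daily light exposure exceeds 0.828 cm per unit, holding the other predictors fixed.

t = 0.6584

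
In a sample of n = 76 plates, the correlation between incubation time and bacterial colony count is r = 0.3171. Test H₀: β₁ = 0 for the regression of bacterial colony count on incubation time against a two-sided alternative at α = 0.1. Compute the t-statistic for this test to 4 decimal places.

t = 2.8762

t = r·√(n − 2)/√(1 − r²) = 0.3171·√74/√0.899448 = 2.8762.
df = n − 2 = 74.
Two-sided p ≈ 0.0053, which is < 0.1, so reject H₀.
There is evidence of a linear association between incubation time and bacterial colony count.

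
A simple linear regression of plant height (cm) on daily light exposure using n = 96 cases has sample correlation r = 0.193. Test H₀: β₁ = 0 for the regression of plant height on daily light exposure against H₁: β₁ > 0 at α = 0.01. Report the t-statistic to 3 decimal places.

t = 1.907

t = r·√(n − 2)/√(1 − r²) = 0.193·√94/√0.962751 = 1.907.
df = n − 2 = 94.
One-sided p ≈ 0.0298, which is ≥ 0.01, so fail to reject H₀.
The data do not give significant evidence of a linear association between daily light exposure and plant height.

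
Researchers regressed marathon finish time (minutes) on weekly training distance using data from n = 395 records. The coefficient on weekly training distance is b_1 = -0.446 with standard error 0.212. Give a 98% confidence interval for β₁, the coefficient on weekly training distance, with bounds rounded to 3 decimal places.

df = n − 2 = 395 − 2 = 393.
t* = t_{0.01, 393} = 2.335874.
Margin = t* × SE = 2.335874 × 0.212 = 0.49521.
CI: -0.446 ± 0.49521 → (-0.941, 0.049).
With 98% confidence, each one-unit increase in weekly training distance is associated with a change of between -0.941 and 0.049 minutes in marathon finish time.

(-0.941, 0.049)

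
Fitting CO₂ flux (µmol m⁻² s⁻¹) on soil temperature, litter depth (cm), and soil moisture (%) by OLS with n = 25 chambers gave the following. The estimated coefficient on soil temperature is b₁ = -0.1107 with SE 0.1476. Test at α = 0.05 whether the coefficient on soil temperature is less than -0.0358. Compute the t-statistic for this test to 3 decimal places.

H₀: β₁ = -0.0358 vs H₁: β₁ < -0.0358.
t = (b₁ − β₁⁰)/SE = (-0.1107 − (-0.0358)) / 0.1476 = -0.507.
df = n − k − 1 = 25 − 3 − 1 = 21.
One-sided p ≈ 0.3086, which is ≥ 0.05, so fail to reject H₀.
The data do not give significant evidence that the true slope on soil temperature is below -0.0358 µmol m⁻² s⁻¹ per unit, holding the other predictors fixed.

t = -0.507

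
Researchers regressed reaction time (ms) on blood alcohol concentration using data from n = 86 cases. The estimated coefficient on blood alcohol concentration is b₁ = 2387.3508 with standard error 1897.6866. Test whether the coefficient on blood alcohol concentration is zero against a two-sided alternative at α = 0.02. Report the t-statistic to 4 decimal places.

t = 1.2580

H₀: β₁ = 0 vs H₁: β₁ ≠ 0.
t = (b₁ − β₁⁰)/SE = 2387.3508 / 1897.6866 = 1.2580.
df = n − 2 = 86 − 2 = 84.
Two-sided p ≈ 0.2119, which is ≥ 0.02, so fail to reject H₀.
The data do not give significant evidence of an association between blood alcohol concentration and reaction time.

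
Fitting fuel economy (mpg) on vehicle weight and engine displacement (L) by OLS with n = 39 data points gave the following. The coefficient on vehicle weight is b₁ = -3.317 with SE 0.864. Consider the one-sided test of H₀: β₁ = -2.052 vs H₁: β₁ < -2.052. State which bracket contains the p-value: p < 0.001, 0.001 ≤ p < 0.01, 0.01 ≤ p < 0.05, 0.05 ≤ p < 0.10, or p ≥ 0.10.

t = (-3.317 − (-2.052)) / 0.864 = -1.464.
df = n − k − 1 = 39 − 2 − 1 = 36.
One-sided p = P(T_{36} < t) ≈ 0.0759.
So 0.05 ≤ p < 0.10.

0.05 ≤ p < 0.10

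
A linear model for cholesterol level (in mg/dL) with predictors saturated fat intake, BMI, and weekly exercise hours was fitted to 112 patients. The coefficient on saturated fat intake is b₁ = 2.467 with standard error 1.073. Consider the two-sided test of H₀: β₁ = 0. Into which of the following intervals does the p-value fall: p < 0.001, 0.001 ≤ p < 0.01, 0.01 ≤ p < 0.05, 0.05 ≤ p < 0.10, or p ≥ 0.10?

t = 2.467 / 1.073 = 2.299.
df = n − k − 1 = 112 − 3 − 1 = 108.
Two-sided p = 2·P(T_{108} > |t|) ≈ 0.0234.
So 0.01 ≤ p < 0.05.

0.01 ≤ p < 0.05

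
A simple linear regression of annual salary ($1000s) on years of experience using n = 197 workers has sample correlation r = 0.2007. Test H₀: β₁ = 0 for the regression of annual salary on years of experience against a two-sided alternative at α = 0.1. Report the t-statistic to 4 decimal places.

t = 2.8608

t = r·√(n − 2)/√(1 − r²) = 0.2007·√195/√0.95972 = 2.8608.
df = n − 2 = 195.
Two-sided p ≈ 0.0047, which is < 0.1, so reject H₀.
There is evidence of a linear association between years of experience and annual salary.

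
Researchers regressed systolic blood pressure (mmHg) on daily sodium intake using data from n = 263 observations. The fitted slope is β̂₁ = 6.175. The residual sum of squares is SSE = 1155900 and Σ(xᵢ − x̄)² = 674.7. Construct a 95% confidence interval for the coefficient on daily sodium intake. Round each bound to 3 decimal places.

(1.130, 11.220)

MSE = SSE/(n − 2) = 1155900/261 = 4428.74.
SE(β̂₁) = √(MSE/Sₓₓ) = √(4428.74/674.7) = 2.56203.
df = n − 2 = 261.
t* = t_{0.025, 261} = 1.969095.
Margin = t* × SE = 1.969095 × 2.56203 = 5.04488.
CI: 6.175 ± 5.04488 → (1.130, 11.220).
With 95% confidence, each one-unit increase in daily sodium intake is associated with a change of between 1.130 and 11.220 mmHg in systolic blood pressure.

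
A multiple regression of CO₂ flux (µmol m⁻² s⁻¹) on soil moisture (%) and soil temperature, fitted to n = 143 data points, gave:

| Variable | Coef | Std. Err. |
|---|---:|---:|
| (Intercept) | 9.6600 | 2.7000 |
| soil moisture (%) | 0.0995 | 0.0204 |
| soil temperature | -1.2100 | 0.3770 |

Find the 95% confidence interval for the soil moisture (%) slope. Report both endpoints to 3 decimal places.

(0.059, 0.140)

Read off: b = 0.0995, SE = 0.0204 for soil moisture (%).
df = n − k − 1 = 143 − 2 − 1 = 140.
t* = t_{0.025, 140} = 1.977054.
Margin = t* × SE = 1.977054 × 0.0204 = 0.04033.
CI: 0.0995 ± 0.04033 → (0.059, 0.140).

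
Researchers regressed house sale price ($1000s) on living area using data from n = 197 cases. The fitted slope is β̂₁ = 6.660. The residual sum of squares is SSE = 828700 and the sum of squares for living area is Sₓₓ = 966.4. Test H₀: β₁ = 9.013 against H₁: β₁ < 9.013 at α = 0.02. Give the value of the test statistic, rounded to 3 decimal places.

t = -1.122

MSE = SSE/(n − 2) = 828700/195 = 4249.74.
SE(β̂₁) = √(MSE/Sₓₓ) = √(4249.74/966.4) = 2.09702.
t = (6.660 − 9.013) / 2.09702 = -1.122.
df = n − 2 = 195.
One-sided p ≈ 0.1316, which is ≥ 0.02, so fail to reject H₀.
The data do not give significant evidence that the true slope on living area is below 9.013 $1000s per unit.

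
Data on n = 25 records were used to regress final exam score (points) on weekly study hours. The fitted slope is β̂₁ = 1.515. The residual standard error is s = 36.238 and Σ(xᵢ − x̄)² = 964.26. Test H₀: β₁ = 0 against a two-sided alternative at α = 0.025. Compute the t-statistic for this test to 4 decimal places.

t = 1.2982

SE(β̂₁) = s/√Sₓₓ = 36.238/√964.26 = 1.16699.
t = 1.515 / 1.16699 = 1.2982.
df = n − 2 = 23.
Two-sided p ≈ 0.2071, which is ≥ 0.025, so fail to reject H₀.
The data do not give significant evidence of an association between weekly study hours and final exam score.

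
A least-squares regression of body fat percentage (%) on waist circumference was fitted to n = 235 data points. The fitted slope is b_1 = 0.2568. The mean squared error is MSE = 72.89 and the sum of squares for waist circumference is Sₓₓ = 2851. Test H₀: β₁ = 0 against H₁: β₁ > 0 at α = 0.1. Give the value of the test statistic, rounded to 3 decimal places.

SE(b_1) = √(MSE/Sₓₓ) = √(72.89/2851) = 0.159895.
t = 0.2568 / 0.159895 = 1.606.
df = n − 2 = 233.
One-sided p ≈ 0.0548, which is < 0.1, so reject H₀.
There is evidence that the true slope on waist circumference is positive.

t = 1.606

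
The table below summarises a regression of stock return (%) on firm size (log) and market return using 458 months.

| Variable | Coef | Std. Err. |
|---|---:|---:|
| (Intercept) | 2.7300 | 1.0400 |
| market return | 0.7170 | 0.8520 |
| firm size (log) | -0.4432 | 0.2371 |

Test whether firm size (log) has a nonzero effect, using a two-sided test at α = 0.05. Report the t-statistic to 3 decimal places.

t = -1.869

Read off: b = -0.4432, SE = 0.2371 for firm size (log).
H₀: β₁ = 0 vs H₁: β₁ ≠ 0.
t = -0.4432 / 0.2371 = -1.869.
df = n − k − 1 = 458 − 2 − 1 = 455.
Two-sided p ≈ 0.0622, which is ≥ 0.05, so fail to reject H₀.
The data do not give significant evidence of an association between firm size (log) and stock return, after adjusting for the other predictors.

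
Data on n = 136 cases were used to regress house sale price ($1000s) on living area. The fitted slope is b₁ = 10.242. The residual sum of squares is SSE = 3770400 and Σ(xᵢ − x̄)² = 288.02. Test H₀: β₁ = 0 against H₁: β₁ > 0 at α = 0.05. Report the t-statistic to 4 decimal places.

t = 1.0362

MSE = SSE/(n − 2) = 3770400/134 = 28137.3.
SE(b₁) = √(MSE/Sₓₓ) = √(28137.3/288.02) = 9.88394.
t = 10.242 / 9.88394 = 1.0362.
df = n − 2 = 134.
One-sided p ≈ 0.1510, which is ≥ 0.05, so fail to reject H₀.
The data do not give significant evidence that the true slope on living area is positive.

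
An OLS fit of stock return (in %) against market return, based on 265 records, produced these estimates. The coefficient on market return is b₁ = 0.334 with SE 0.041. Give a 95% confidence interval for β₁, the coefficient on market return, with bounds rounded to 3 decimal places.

(0.253, 0.415)

df = n − 2 = 265 − 2 = 263.
t* = t_{0.025, 263} = 1.969025.
Margin = t* × SE = 1.969025 × 0.041 = 0.08073.
CI: 0.334 ± 0.08073 → (0.253, 0.415).
With 95% confidence, each one-unit increase in market return is associated with a change of between 0.253 and 0.415 % in stock return.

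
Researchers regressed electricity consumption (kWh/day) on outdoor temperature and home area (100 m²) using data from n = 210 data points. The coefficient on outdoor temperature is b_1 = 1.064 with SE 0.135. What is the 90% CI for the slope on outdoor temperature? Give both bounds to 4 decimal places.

df = n − k − 1 = 210 − 2 − 1 = 207.
t* = t_{0.05, 207} = 1.652248.
Margin = t* × SE = 1.652248 × 0.135 = 0.223053.
CI: 1.064 ± 0.223053 → (0.8409, 1.2871).
With 90% confidence, each one-unit increase in outdoor temperature is associated with a change of between 0.8409 and 1.2871 kWh/day in electricity consumption, holding the other predictors fixed.

(0.8409, 1.2871)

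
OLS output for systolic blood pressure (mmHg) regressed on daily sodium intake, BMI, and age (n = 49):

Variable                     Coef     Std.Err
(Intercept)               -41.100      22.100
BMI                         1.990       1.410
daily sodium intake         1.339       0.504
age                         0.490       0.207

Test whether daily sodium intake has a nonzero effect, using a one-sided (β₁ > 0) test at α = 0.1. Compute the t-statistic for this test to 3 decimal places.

t = 2.657

Read off: b = 1.339, SE = 0.504 for daily sodium intake.
H₀: β₁ = 0 vs H₁: β₁ > 0.
t = 1.339 / 0.504 = 2.657.
df = n − k − 1 = 49 − 3 − 1 = 45.
One-sided p ≈ 0.0054, which is < 0.1, so reject H₀.
There is evidence that the true slope on daily sodium intake is positive, holding the other predictors fixed.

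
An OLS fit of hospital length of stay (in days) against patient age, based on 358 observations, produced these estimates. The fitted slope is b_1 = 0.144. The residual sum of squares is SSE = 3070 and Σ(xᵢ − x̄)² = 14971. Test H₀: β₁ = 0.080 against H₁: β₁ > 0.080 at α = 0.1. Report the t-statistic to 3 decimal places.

t = 2.667

MSE = SSE/(n − 2) = 3070/356 = 8.6236.
SE(b_1) = √(MSE/Sₓₓ) = √(8.6236/14971) = 0.0240004.
t = (0.144 − 0.080) / 0.0240004 = 2.667.
df = n − 2 = 356.
One-sided p ≈ 0.0040, which is < 0.1, so reject H₀.
There is evidence that the true slope on patient age exceeds 0.080 days per unit.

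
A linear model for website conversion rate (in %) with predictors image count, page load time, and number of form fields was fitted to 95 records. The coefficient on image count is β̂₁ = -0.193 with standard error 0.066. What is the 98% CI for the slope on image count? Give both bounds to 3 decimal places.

df = n − k − 1 = 95 − 3 − 1 = 91.
t* = t_{0.01, 91} = 2.368026.
Margin = t* × SE = 2.368026 × 0.066 = 0.15629.
CI: -0.193 ± 0.15629 → (-0.349, -0.037).
With 98% confidence, each one-unit increase in image count is associated with a change of between -0.349 and -0.037 % in website conversion rate, holding the other predictors fixed.

(-0.349, -0.037)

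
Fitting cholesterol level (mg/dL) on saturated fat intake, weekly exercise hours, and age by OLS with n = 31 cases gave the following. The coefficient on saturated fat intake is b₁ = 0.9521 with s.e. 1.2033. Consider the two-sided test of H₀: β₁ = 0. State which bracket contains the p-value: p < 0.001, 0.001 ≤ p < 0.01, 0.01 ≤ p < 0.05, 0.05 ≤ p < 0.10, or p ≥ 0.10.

p ≥ 0.10

t = 0.9521 / 1.2033 = 0.791.
df = n − k − 1 = 31 − 3 − 1 = 27.
Two-sided p = 2·P(T_{27} > |t|) ≈ 0.4357.
So p ≥ 0.10.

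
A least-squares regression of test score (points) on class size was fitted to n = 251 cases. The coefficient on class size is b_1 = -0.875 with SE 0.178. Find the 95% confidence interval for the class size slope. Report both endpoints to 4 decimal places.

(-1.2256, -0.5244)

df = n − 2 = 251 − 2 = 249.
t* = t_{0.025, 249} = 1.969537.
Margin = t* × SE = 1.969537 × 0.178 = 0.350578.
CI: -0.875 ± 0.350578 → (-1.2256, -0.5244).
With 95% confidence, each one-unit increase in class size is associated with a change of between -1.2256 and -0.5244 points in test score.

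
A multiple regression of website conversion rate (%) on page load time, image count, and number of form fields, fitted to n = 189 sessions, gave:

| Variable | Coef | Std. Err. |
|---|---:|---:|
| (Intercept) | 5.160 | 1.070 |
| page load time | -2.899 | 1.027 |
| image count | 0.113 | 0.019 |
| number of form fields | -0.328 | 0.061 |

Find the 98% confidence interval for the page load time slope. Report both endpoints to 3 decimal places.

Read off: b = -2.899, SE = 1.027 for page load time.
df = n − k − 1 = 189 − 3 − 1 = 185.
t* = t_{0.01, 185} = 2.346673.
Margin = t* × SE = 2.346673 × 1.027 = 2.41003.
CI: -2.899 ± 2.41003 → (-5.309, -0.489).

(-5.309, -0.489)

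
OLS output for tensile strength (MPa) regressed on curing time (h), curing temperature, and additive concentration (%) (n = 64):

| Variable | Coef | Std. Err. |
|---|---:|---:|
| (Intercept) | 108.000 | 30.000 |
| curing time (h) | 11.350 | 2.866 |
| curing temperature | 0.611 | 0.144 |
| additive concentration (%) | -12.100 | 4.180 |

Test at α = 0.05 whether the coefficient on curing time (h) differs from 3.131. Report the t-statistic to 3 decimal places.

Read off: b = 11.350, SE = 2.866 for curing time (h).
H₀: β₁ = 3.131 vs H₁: β₁ ≠ 3.131.
t = (11.350 − 3.131) / 2.866 = 2.868.
df = n − k − 1 = 64 − 3 − 1 = 60.
Two-sided p ≈ 0.0057, which is < 0.05, so reject H₀.
There is evidence that the true slope on curing time (h) differs from 3.131 MPa per unit, holding the other predictors fixed.

t = 2.868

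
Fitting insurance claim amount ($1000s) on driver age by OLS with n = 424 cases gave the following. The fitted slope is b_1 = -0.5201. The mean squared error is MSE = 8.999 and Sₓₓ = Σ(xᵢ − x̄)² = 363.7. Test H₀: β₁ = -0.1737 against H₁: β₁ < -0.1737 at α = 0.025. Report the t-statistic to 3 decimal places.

SE(b_1) = √(MSE/Sₓₓ) = √(8.999/363.7) = 0.157299.
t = (-0.5201 − (-0.1737)) / 0.157299 = -2.202.
df = n − 2 = 422.
One-sided p ≈ 0.0141, which is < 0.025, so reject H₀.
There is evidence that the true slope on driver age is below -0.1737 $1000s per unit.

t = -2.202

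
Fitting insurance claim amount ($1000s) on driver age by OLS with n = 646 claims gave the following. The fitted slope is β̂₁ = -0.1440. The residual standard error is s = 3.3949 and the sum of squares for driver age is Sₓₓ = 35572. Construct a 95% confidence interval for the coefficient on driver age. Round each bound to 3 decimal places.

SE(β̂₁) = s/√Sₓₓ = 3.3949/√35572 = 0.018.
df = n − 2 = 644.
t* = t_{0.025, 644} = 1.963654.
Margin = t* × SE = 1.963654 × 0.018 = 0.03535.
CI: -0.1440 ± 0.03535 → (-0.179, -0.109).
With 95% confidence, each one-unit increase in driver age is associated with a change of between -0.179 and -0.109 $1000s in insurance claim amount.

(-0.179, -0.109)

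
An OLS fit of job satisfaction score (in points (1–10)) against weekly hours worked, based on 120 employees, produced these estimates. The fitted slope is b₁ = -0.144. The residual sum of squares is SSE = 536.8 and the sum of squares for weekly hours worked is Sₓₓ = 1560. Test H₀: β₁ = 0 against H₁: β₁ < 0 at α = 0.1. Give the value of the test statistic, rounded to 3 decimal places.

MSE = SSE/(n − 2) = 536.8/118 = 4.54915.
SE(b₁) = √(MSE/Sₓₓ) = √(4.54915/1560) = 0.0540011.
t = -0.144 / 0.0540011 = -2.667.
df = n − 2 = 118.
One-sided p ≈ 0.0044, which is < 0.1, so reject H₀.
There is evidence that the true slope on weekly hours worked is negative.

t = -2.667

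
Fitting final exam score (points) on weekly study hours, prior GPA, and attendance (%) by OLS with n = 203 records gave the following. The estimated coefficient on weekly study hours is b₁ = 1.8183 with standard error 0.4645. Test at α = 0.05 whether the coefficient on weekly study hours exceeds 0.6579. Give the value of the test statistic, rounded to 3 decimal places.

H₀: β₁ = 0.6579 vs H₁: β₁ > 0.6579.
t = (b₁ − β₁⁰)/SE = (1.8183 − 0.6579) / 0.4645 = 2.498.
df = n − k − 1 = 203 − 3 − 1 = 199.
One-sided p ≈ 0.0066, which is < 0.05, so reject H₀.
There is evidence that the true slope on weekly study hours exceeds 0.6579 points per unit, holding the other predictors fixed.

t = 2.498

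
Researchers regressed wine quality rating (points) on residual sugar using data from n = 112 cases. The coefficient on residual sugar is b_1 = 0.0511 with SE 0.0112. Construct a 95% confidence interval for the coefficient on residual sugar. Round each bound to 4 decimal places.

(0.0289, 0.0733)

df = n − 2 = 112 − 2 = 110.
t* = t_{0.025, 110} = 1.981765.
Margin = t* × SE = 1.981765 × 0.0112 = 0.022196.
CI: 0.0511 ± 0.022196 → (0.0289, 0.0733).
With 95% confidence, each one-unit increase in residual sugar is associated with a change of between 0.0289 and 0.0733 points in wine quality rating.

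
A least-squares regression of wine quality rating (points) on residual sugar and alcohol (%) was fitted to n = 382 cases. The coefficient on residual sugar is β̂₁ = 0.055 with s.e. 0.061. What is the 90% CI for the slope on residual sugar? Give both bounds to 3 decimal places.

df = n − k − 1 = 382 − 2 − 1 = 379.
t* = t_{0.05, 379} = 1.648884.
Margin = t* × SE = 1.648884 × 0.061 = 0.10058.
CI: 0.055 ± 0.10058 → (-0.046, 0.156).
With 90% confidence, each one-unit increase in residual sugar is associated with a change of between -0.046 and 0.156 points in wine quality rating, holding the other predictors fixed.

(-0.046, 0.156)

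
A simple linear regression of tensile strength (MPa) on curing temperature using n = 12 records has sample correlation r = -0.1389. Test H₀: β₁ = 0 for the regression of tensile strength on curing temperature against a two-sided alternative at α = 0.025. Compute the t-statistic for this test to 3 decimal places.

t = -0.444

t = r·√(n − 2)/√(1 − r²) = -0.1389·√10/√0.980707 = -0.444.
df = n − 2 = 10.
Two-sided p ≈ 0.6668, which is ≥ 0.025, so fail to reject H₀.
The data do not give significant evidence of a linear association between curing temperature and tensile strength.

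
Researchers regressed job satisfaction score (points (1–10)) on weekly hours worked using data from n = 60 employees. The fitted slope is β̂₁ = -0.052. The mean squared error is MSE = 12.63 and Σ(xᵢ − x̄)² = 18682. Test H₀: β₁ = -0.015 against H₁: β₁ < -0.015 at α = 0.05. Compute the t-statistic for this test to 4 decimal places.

t = -1.4230

SE(β̂₁) = √(MSE/Sₓₓ) = √(12.63/18682) = 0.026001.
t = (-0.052 − (-0.015)) / 0.026001 = -1.4230.
df = n − 2 = 58.
One-sided p ≈ 0.0800, which is ≥ 0.05, so fail to reject H₀.
The data do not give significant evidence that the true slope on weekly hours worked is below -0.015 points (1–10) per unit.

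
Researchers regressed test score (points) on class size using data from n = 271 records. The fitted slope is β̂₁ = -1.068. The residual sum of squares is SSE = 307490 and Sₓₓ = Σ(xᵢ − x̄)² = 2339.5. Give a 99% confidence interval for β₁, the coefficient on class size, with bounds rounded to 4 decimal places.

MSE = SSE/(n − 2) = 307490/269 = 1143.09.
SE(β̂₁) = √(MSE/Sₓₓ) = √(1143.09/2339.5) = 0.699001.
df = n − 2 = 269.
t* = t_{0.005, 269} = 2.594229.
Margin = t* × SE = 2.594229 × 0.699001 = 1.813369.
CI: -1.068 ± 1.813369 → (-2.8814, 0.7454).
With 99% confidence, each one-unit increase in class size is associated with a change of between -2.8814 and 0.7454 points in test score.

(-2.8814, 0.7454)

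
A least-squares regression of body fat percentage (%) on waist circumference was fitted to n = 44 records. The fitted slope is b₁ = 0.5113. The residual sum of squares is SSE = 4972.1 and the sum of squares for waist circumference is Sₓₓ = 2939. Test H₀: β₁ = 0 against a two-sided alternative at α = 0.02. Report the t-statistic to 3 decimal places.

t = 2.548

MSE = SSE/(n − 2) = 4972.1/42 = 118.383.
SE(b₁) = √(MSE/Sₓₓ) = √(118.383/2939) = 0.200699.
t = 0.5113 / 0.200699 = 2.548.
df = n − 2 = 42.
Two-sided p ≈ 0.0146, which is < 0.02, so reject H₀.
There is evidence that waist circumference is associated with body fat percentage.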